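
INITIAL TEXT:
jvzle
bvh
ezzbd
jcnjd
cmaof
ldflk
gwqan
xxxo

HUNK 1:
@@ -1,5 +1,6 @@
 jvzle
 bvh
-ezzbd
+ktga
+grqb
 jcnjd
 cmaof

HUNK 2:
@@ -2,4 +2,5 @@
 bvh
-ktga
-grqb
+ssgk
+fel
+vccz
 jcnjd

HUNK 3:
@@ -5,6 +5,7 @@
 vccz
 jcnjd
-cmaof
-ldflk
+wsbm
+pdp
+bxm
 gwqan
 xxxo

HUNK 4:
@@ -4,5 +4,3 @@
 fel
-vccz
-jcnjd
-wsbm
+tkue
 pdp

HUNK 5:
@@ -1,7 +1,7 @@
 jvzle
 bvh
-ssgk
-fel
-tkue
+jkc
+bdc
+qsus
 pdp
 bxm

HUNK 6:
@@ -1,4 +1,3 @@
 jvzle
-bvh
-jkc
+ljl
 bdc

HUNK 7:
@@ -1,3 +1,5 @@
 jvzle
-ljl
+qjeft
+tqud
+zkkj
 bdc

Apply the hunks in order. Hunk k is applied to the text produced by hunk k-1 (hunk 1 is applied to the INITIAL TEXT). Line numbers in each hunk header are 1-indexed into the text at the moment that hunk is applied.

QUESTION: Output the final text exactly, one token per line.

Hunk 1: at line 1 remove [ezzbd] add [ktga,grqb] -> 9 lines: jvzle bvh ktga grqb jcnjd cmaof ldflk gwqan xxxo
Hunk 2: at line 2 remove [ktga,grqb] add [ssgk,fel,vccz] -> 10 lines: jvzle bvh ssgk fel vccz jcnjd cmaof ldflk gwqan xxxo
Hunk 3: at line 5 remove [cmaof,ldflk] add [wsbm,pdp,bxm] -> 11 lines: jvzle bvh ssgk fel vccz jcnjd wsbm pdp bxm gwqan xxxo
Hunk 4: at line 4 remove [vccz,jcnjd,wsbm] add [tkue] -> 9 lines: jvzle bvh ssgk fel tkue pdp bxm gwqan xxxo
Hunk 5: at line 1 remove [ssgk,fel,tkue] add [jkc,bdc,qsus] -> 9 lines: jvzle bvh jkc bdc qsus pdp bxm gwqan xxxo
Hunk 6: at line 1 remove [bvh,jkc] add [ljl] -> 8 lines: jvzle ljl bdc qsus pdp bxm gwqan xxxo
Hunk 7: at line 1 remove [ljl] add [qjeft,tqud,zkkj] -> 10 lines: jvzle qjeft tqud zkkj bdc qsus pdp bxm gwqan xxxo

Answer: jvzle
qjeft
tqud
zkkj
bdc
qsus
pdp
bxm
gwqan
xxxo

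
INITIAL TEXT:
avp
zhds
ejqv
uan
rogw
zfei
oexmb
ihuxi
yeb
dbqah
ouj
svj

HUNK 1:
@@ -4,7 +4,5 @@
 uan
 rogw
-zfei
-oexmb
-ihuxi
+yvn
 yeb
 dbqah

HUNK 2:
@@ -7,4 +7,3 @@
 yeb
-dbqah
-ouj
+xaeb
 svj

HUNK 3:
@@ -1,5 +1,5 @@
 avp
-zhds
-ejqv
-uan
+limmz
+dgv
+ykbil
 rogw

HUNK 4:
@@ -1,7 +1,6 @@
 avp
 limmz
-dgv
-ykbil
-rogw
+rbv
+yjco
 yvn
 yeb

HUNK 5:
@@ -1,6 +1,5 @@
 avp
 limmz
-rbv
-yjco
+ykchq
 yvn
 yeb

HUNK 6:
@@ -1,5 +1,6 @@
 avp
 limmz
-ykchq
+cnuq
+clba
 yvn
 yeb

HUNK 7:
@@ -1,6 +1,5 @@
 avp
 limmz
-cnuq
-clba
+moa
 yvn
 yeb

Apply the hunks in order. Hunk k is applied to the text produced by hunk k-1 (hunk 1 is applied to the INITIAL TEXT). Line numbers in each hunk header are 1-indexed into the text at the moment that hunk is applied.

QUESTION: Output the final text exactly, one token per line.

Hunk 1: at line 4 remove [zfei,oexmb,ihuxi] add [yvn] -> 10 lines: avp zhds ejqv uan rogw yvn yeb dbqah ouj svj
Hunk 2: at line 7 remove [dbqah,ouj] add [xaeb] -> 9 lines: avp zhds ejqv uan rogw yvn yeb xaeb svj
Hunk 3: at line 1 remove [zhds,ejqv,uan] add [limmz,dgv,ykbil] -> 9 lines: avp limmz dgv ykbil rogw yvn yeb xaeb svj
Hunk 4: at line 1 remove [dgv,ykbil,rogw] add [rbv,yjco] -> 8 lines: avp limmz rbv yjco yvn yeb xaeb svj
Hunk 5: at line 1 remove [rbv,yjco] add [ykchq] -> 7 lines: avp limmz ykchq yvn yeb xaeb svj
Hunk 6: at line 1 remove [ykchq] add [cnuq,clba] -> 8 lines: avp limmz cnuq clba yvn yeb xaeb svj
Hunk 7: at line 1 remove [cnuq,clba] add [moa] -> 7 lines: avp limmz moa yvn yeb xaeb svj

Answer: avp
limmz
moa
yvn
yeb
xaeb
svj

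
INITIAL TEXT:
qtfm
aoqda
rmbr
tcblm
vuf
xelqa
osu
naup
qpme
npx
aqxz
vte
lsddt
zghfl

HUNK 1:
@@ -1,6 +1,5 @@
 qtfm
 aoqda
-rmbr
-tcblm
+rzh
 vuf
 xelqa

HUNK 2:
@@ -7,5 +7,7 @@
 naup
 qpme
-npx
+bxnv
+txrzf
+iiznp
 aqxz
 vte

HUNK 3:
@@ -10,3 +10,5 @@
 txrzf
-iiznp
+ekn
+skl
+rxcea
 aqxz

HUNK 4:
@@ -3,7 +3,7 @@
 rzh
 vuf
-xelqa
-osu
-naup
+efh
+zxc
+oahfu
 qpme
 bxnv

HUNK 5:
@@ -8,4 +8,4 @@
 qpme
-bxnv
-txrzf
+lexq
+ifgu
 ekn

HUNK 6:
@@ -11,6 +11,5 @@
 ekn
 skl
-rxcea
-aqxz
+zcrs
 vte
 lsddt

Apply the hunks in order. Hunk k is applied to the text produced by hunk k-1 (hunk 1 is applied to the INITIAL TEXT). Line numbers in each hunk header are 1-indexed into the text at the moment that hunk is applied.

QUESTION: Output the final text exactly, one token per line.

Answer: qtfm
aoqda
rzh
vuf
efh
zxc
oahfu
qpme
lexq
ifgu
ekn
skl
zcrs
vte
lsddt
zghfl

Derivation:
Hunk 1: at line 1 remove [rmbr,tcblm] add [rzh] -> 13 lines: qtfm aoqda rzh vuf xelqa osu naup qpme npx aqxz vte lsddt zghfl
Hunk 2: at line 7 remove [npx] add [bxnv,txrzf,iiznp] -> 15 lines: qtfm aoqda rzh vuf xelqa osu naup qpme bxnv txrzf iiznp aqxz vte lsddt zghfl
Hunk 3: at line 10 remove [iiznp] add [ekn,skl,rxcea] -> 17 lines: qtfm aoqda rzh vuf xelqa osu naup qpme bxnv txrzf ekn skl rxcea aqxz vte lsddt zghfl
Hunk 4: at line 3 remove [xelqa,osu,naup] add [efh,zxc,oahfu] -> 17 lines: qtfm aoqda rzh vuf efh zxc oahfu qpme bxnv txrzf ekn skl rxcea aqxz vte lsddt zghfl
Hunk 5: at line 8 remove [bxnv,txrzf] add [lexq,ifgu] -> 17 lines: qtfm aoqda rzh vuf efh zxc oahfu qpme lexq ifgu ekn skl rxcea aqxz vte lsddt zghfl
Hunk 6: at line 11 remove [rxcea,aqxz] add [zcrs] -> 16 lines: qtfm aoqda rzh vuf efh zxc oahfu qpme lexq ifgu ekn skl zcrs vte lsddt zghfl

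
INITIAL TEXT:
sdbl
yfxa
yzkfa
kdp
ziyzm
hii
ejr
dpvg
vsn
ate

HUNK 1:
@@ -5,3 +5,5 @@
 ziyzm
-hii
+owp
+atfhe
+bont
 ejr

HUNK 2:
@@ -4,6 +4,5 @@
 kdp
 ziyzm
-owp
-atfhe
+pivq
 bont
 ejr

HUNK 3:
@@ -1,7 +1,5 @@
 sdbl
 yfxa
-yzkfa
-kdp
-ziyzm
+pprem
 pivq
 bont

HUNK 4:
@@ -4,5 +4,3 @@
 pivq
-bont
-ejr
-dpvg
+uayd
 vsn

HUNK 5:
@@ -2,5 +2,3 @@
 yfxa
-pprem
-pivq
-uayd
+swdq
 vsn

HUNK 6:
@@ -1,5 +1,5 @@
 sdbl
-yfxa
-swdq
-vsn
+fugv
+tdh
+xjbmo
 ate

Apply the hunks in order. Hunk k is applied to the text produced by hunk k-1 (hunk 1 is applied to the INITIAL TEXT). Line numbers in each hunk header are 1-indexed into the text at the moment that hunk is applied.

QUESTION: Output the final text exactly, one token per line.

Hunk 1: at line 5 remove [hii] add [owp,atfhe,bont] -> 12 lines: sdbl yfxa yzkfa kdp ziyzm owp atfhe bont ejr dpvg vsn ate
Hunk 2: at line 4 remove [owp,atfhe] add [pivq] -> 11 lines: sdbl yfxa yzkfa kdp ziyzm pivq bont ejr dpvg vsn ate
Hunk 3: at line 1 remove [yzkfa,kdp,ziyzm] add [pprem] -> 9 lines: sdbl yfxa pprem pivq bont ejr dpvg vsn ate
Hunk 4: at line 4 remove [bont,ejr,dpvg] add [uayd] -> 7 lines: sdbl yfxa pprem pivq uayd vsn ate
Hunk 5: at line 2 remove [pprem,pivq,uayd] add [swdq] -> 5 lines: sdbl yfxa swdq vsn ate
Hunk 6: at line 1 remove [yfxa,swdq,vsn] add [fugv,tdh,xjbmo] -> 5 lines: sdbl fugv tdh xjbmo ate

Answer: sdbl
fugv
tdh
xjbmo
ate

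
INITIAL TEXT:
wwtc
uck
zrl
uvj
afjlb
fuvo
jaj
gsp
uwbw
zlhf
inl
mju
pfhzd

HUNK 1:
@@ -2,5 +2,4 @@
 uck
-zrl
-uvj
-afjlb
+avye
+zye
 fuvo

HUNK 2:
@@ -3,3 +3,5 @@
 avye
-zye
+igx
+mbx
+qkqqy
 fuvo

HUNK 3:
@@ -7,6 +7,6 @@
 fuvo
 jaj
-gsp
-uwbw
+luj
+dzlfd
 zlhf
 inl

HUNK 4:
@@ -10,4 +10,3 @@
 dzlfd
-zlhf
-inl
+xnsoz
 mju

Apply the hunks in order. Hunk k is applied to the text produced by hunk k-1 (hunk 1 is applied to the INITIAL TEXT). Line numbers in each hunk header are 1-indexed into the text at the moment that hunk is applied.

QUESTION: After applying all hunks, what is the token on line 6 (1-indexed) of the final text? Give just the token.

Answer: qkqqy

Derivation:
Hunk 1: at line 2 remove [zrl,uvj,afjlb] add [avye,zye] -> 12 lines: wwtc uck avye zye fuvo jaj gsp uwbw zlhf inl mju pfhzd
Hunk 2: at line 3 remove [zye] add [igx,mbx,qkqqy] -> 14 lines: wwtc uck avye igx mbx qkqqy fuvo jaj gsp uwbw zlhf inl mju pfhzd
Hunk 3: at line 7 remove [gsp,uwbw] add [luj,dzlfd] -> 14 lines: wwtc uck avye igx mbx qkqqy fuvo jaj luj dzlfd zlhf inl mju pfhzd
Hunk 4: at line 10 remove [zlhf,inl] add [xnsoz] -> 13 lines: wwtc uck avye igx mbx qkqqy fuvo jaj luj dzlfd xnsoz mju pfhzd
Final line 6: qkqqy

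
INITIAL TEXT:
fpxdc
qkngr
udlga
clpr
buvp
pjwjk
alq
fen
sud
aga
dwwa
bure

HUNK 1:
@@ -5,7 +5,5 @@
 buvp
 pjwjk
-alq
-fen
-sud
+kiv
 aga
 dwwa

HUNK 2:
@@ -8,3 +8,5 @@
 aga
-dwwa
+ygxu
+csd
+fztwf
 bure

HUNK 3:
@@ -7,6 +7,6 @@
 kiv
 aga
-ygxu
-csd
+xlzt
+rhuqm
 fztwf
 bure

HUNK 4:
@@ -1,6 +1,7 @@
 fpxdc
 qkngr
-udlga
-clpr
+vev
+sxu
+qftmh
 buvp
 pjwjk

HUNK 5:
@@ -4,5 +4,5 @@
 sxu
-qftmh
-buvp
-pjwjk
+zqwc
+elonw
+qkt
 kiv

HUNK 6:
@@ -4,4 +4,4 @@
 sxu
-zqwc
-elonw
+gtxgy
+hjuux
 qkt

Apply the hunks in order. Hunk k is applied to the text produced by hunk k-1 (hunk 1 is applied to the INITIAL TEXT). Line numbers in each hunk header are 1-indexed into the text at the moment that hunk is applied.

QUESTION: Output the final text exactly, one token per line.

Answer: fpxdc
qkngr
vev
sxu
gtxgy
hjuux
qkt
kiv
aga
xlzt
rhuqm
fztwf
bure

Derivation:
Hunk 1: at line 5 remove [alq,fen,sud] add [kiv] -> 10 lines: fpxdc qkngr udlga clpr buvp pjwjk kiv aga dwwa bure
Hunk 2: at line 8 remove [dwwa] add [ygxu,csd,fztwf] -> 12 lines: fpxdc qkngr udlga clpr buvp pjwjk kiv aga ygxu csd fztwf bure
Hunk 3: at line 7 remove [ygxu,csd] add [xlzt,rhuqm] -> 12 lines: fpxdc qkngr udlga clpr buvp pjwjk kiv aga xlzt rhuqm fztwf bure
Hunk 4: at line 1 remove [udlga,clpr] add [vev,sxu,qftmh] -> 13 lines: fpxdc qkngr vev sxu qftmh buvp pjwjk kiv aga xlzt rhuqm fztwf bure
Hunk 5: at line 4 remove [qftmh,buvp,pjwjk] add [zqwc,elonw,qkt] -> 13 lines: fpxdc qkngr vev sxu zqwc elonw qkt kiv aga xlzt rhuqm fztwf bure
Hunk 6: at line 4 remove [zqwc,elonw] add [gtxgy,hjuux] -> 13 lines: fpxdc qkngr vev sxu gtxgy hjuux qkt kiv aga xlzt rhuqm fztwf bure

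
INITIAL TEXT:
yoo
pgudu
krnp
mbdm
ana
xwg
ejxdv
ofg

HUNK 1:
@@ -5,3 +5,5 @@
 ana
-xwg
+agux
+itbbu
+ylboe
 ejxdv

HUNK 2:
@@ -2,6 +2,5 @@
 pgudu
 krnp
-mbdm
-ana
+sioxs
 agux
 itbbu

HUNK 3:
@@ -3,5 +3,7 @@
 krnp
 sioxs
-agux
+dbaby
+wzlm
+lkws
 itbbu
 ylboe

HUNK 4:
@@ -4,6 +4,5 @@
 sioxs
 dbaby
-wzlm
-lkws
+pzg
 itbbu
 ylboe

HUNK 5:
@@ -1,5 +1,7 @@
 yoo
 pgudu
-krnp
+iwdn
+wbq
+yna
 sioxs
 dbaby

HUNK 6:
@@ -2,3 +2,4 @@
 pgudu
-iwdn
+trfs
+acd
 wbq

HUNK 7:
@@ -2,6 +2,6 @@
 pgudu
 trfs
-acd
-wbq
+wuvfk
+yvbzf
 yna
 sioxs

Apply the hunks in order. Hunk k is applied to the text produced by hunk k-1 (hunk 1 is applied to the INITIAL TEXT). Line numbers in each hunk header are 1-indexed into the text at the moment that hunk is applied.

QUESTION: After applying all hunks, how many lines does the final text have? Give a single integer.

Hunk 1: at line 5 remove [xwg] add [agux,itbbu,ylboe] -> 10 lines: yoo pgudu krnp mbdm ana agux itbbu ylboe ejxdv ofg
Hunk 2: at line 2 remove [mbdm,ana] add [sioxs] -> 9 lines: yoo pgudu krnp sioxs agux itbbu ylboe ejxdv ofg
Hunk 3: at line 3 remove [agux] add [dbaby,wzlm,lkws] -> 11 lines: yoo pgudu krnp sioxs dbaby wzlm lkws itbbu ylboe ejxdv ofg
Hunk 4: at line 4 remove [wzlm,lkws] add [pzg] -> 10 lines: yoo pgudu krnp sioxs dbaby pzg itbbu ylboe ejxdv ofg
Hunk 5: at line 1 remove [krnp] add [iwdn,wbq,yna] -> 12 lines: yoo pgudu iwdn wbq yna sioxs dbaby pzg itbbu ylboe ejxdv ofg
Hunk 6: at line 2 remove [iwdn] add [trfs,acd] -> 13 lines: yoo pgudu trfs acd wbq yna sioxs dbaby pzg itbbu ylboe ejxdv ofg
Hunk 7: at line 2 remove [acd,wbq] add [wuvfk,yvbzf] -> 13 lines: yoo pgudu trfs wuvfk yvbzf yna sioxs dbaby pzg itbbu ylboe ejxdv ofg
Final line count: 13

Answer: 13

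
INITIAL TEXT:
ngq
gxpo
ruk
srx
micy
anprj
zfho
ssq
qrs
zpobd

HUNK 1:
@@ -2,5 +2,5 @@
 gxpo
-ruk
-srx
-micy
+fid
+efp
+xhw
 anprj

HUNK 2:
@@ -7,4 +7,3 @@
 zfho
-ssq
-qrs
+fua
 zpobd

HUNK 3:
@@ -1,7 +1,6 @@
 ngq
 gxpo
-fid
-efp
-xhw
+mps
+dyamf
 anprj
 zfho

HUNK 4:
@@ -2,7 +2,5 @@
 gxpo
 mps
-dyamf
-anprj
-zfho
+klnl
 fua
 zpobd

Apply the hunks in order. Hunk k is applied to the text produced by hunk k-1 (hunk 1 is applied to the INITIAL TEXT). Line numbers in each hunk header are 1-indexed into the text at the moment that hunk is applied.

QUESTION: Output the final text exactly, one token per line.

Answer: ngq
gxpo
mps
klnl
fua
zpobd

Derivation:
Hunk 1: at line 2 remove [ruk,srx,micy] add [fid,efp,xhw] -> 10 lines: ngq gxpo fid efp xhw anprj zfho ssq qrs zpobd
Hunk 2: at line 7 remove [ssq,qrs] add [fua] -> 9 lines: ngq gxpo fid efp xhw anprj zfho fua zpobd
Hunk 3: at line 1 remove [fid,efp,xhw] add [mps,dyamf] -> 8 lines: ngq gxpo mps dyamf anprj zfho fua zpobd
Hunk 4: at line 2 remove [dyamf,anprj,zfho] add [klnl] -> 6 lines: ngq gxpo mps klnl fua zpobd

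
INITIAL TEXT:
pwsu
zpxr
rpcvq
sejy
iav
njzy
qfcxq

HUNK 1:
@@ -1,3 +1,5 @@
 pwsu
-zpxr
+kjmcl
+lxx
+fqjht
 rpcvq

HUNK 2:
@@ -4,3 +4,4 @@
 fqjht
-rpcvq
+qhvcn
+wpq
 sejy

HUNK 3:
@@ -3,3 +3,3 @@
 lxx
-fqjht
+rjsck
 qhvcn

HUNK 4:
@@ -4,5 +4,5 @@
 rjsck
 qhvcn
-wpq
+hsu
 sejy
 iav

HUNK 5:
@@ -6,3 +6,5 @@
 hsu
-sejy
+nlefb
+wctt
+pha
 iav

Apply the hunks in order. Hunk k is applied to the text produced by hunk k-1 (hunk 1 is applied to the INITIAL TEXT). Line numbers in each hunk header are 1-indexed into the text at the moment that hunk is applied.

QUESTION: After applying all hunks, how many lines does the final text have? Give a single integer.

Answer: 12

Derivation:
Hunk 1: at line 1 remove [zpxr] add [kjmcl,lxx,fqjht] -> 9 lines: pwsu kjmcl lxx fqjht rpcvq sejy iav njzy qfcxq
Hunk 2: at line 4 remove [rpcvq] add [qhvcn,wpq] -> 10 lines: pwsu kjmcl lxx fqjht qhvcn wpq sejy iav njzy qfcxq
Hunk 3: at line 3 remove [fqjht] add [rjsck] -> 10 lines: pwsu kjmcl lxx rjsck qhvcn wpq sejy iav njzy qfcxq
Hunk 4: at line 4 remove [wpq] add [hsu] -> 10 lines: pwsu kjmcl lxx rjsck qhvcn hsu sejy iav njzy qfcxq
Hunk 5: at line 6 remove [sejy] add [nlefb,wctt,pha] -> 12 lines: pwsu kjmcl lxx rjsck qhvcn hsu nlefb wctt pha iav njzy qfcxq
Final line count: 12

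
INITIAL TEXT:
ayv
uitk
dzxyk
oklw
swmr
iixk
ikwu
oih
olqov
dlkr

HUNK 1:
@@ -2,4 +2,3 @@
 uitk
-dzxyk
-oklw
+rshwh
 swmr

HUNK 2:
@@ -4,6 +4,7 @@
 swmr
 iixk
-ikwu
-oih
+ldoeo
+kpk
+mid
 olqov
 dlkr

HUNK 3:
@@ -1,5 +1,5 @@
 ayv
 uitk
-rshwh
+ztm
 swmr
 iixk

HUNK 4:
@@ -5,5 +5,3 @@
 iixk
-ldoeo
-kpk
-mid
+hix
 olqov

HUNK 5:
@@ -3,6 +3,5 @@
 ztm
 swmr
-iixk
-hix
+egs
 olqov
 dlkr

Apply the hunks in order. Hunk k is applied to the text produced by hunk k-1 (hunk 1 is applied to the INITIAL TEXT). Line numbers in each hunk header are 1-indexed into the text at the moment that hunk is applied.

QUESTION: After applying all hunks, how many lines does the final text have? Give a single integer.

Answer: 7

Derivation:
Hunk 1: at line 2 remove [dzxyk,oklw] add [rshwh] -> 9 lines: ayv uitk rshwh swmr iixk ikwu oih olqov dlkr
Hunk 2: at line 4 remove [ikwu,oih] add [ldoeo,kpk,mid] -> 10 lines: ayv uitk rshwh swmr iixk ldoeo kpk mid olqov dlkr
Hunk 3: at line 1 remove [rshwh] add [ztm] -> 10 lines: ayv uitk ztm swmr iixk ldoeo kpk mid olqov dlkr
Hunk 4: at line 5 remove [ldoeo,kpk,mid] add [hix] -> 8 lines: ayv uitk ztm swmr iixk hix olqov dlkr
Hunk 5: at line 3 remove [iixk,hix] add [egs] -> 7 lines: ayv uitk ztm swmr egs olqov dlkr
Final line count: 7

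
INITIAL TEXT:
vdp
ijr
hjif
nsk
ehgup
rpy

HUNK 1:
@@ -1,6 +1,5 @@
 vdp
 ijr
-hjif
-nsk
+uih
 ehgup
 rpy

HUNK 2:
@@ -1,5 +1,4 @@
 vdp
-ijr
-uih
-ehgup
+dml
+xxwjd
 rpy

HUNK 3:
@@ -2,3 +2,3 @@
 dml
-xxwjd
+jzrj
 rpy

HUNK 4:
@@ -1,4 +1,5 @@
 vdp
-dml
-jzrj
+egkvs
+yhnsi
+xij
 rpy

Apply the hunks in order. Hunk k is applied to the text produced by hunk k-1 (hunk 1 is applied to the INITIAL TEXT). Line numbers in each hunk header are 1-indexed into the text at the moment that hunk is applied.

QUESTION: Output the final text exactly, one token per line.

Answer: vdp
egkvs
yhnsi
xij
rpy

Derivation:
Hunk 1: at line 1 remove [hjif,nsk] add [uih] -> 5 lines: vdp ijr uih ehgup rpy
Hunk 2: at line 1 remove [ijr,uih,ehgup] add [dml,xxwjd] -> 4 lines: vdp dml xxwjd rpy
Hunk 3: at line 2 remove [xxwjd] add [jzrj] -> 4 lines: vdp dml jzrj rpy
Hunk 4: at line 1 remove [dml,jzrj] add [egkvs,yhnsi,xij] -> 5 lines: vdp egkvs yhnsi xij rpy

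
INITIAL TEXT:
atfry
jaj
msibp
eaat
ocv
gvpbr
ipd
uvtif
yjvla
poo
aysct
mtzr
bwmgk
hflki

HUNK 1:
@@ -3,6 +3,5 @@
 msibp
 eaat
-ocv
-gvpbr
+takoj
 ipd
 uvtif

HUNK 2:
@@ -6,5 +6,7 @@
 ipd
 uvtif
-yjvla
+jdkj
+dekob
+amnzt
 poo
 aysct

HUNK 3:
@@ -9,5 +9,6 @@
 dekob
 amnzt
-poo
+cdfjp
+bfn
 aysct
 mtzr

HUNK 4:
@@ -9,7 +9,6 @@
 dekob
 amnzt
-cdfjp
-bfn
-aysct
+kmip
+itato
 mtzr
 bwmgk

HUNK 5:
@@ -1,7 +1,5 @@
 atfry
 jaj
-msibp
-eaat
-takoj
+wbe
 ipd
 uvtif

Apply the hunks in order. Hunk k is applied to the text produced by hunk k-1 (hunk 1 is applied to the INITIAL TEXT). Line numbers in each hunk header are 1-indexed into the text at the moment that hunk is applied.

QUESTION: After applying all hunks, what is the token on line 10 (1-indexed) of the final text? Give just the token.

Answer: itato

Derivation:
Hunk 1: at line 3 remove [ocv,gvpbr] add [takoj] -> 13 lines: atfry jaj msibp eaat takoj ipd uvtif yjvla poo aysct mtzr bwmgk hflki
Hunk 2: at line 6 remove [yjvla] add [jdkj,dekob,amnzt] -> 15 lines: atfry jaj msibp eaat takoj ipd uvtif jdkj dekob amnzt poo aysct mtzr bwmgk hflki
Hunk 3: at line 9 remove [poo] add [cdfjp,bfn] -> 16 lines: atfry jaj msibp eaat takoj ipd uvtif jdkj dekob amnzt cdfjp bfn aysct mtzr bwmgk hflki
Hunk 4: at line 9 remove [cdfjp,bfn,aysct] add [kmip,itato] -> 15 lines: atfry jaj msibp eaat takoj ipd uvtif jdkj dekob amnzt kmip itato mtzr bwmgk hflki
Hunk 5: at line 1 remove [msibp,eaat,takoj] add [wbe] -> 13 lines: atfry jaj wbe ipd uvtif jdkj dekob amnzt kmip itato mtzr bwmgk hflki
Final line 10: itato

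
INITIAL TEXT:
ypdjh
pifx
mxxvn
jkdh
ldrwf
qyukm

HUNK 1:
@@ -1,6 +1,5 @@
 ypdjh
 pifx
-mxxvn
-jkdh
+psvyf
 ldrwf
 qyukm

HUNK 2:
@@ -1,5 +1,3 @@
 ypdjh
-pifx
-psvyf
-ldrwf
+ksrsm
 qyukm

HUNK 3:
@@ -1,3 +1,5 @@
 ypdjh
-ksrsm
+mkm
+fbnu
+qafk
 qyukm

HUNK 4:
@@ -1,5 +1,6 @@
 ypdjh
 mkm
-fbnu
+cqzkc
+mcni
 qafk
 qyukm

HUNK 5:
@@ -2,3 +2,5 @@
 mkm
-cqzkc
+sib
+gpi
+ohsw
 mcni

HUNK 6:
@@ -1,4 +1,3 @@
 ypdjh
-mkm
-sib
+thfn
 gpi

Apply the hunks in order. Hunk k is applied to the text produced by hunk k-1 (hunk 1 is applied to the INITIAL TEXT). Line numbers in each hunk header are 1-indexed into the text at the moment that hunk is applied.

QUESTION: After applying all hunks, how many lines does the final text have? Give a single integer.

Hunk 1: at line 1 remove [mxxvn,jkdh] add [psvyf] -> 5 lines: ypdjh pifx psvyf ldrwf qyukm
Hunk 2: at line 1 remove [pifx,psvyf,ldrwf] add [ksrsm] -> 3 lines: ypdjh ksrsm qyukm
Hunk 3: at line 1 remove [ksrsm] add [mkm,fbnu,qafk] -> 5 lines: ypdjh mkm fbnu qafk qyukm
Hunk 4: at line 1 remove [fbnu] add [cqzkc,mcni] -> 6 lines: ypdjh mkm cqzkc mcni qafk qyukm
Hunk 5: at line 2 remove [cqzkc] add [sib,gpi,ohsw] -> 8 lines: ypdjh mkm sib gpi ohsw mcni qafk qyukm
Hunk 6: at line 1 remove [mkm,sib] add [thfn] -> 7 lines: ypdjh thfn gpi ohsw mcni qafk qyukm
Final line count: 7

Answer: 7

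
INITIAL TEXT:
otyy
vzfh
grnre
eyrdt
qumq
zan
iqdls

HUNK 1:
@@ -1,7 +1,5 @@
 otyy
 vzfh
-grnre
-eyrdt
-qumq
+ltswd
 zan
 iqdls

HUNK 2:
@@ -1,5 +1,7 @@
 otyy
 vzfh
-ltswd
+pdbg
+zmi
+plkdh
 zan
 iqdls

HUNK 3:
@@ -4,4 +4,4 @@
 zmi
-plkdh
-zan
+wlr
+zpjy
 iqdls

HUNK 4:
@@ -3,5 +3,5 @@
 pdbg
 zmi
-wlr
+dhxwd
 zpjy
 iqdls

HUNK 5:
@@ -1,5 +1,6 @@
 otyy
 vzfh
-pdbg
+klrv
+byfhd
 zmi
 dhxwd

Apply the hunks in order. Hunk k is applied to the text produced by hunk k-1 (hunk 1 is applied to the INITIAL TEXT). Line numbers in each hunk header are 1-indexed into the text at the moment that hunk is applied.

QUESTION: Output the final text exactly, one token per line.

Hunk 1: at line 1 remove [grnre,eyrdt,qumq] add [ltswd] -> 5 lines: otyy vzfh ltswd zan iqdls
Hunk 2: at line 1 remove [ltswd] add [pdbg,zmi,plkdh] -> 7 lines: otyy vzfh pdbg zmi plkdh zan iqdls
Hunk 3: at line 4 remove [plkdh,zan] add [wlr,zpjy] -> 7 lines: otyy vzfh pdbg zmi wlr zpjy iqdls
Hunk 4: at line 3 remove [wlr] add [dhxwd] -> 7 lines: otyy vzfh pdbg zmi dhxwd zpjy iqdls
Hunk 5: at line 1 remove [pdbg] add [klrv,byfhd] -> 8 lines: otyy vzfh klrv byfhd zmi dhxwd zpjy iqdls

Answer: otyy
vzfh
klrv
byfhd
zmi
dhxwd
zpjy
iqdls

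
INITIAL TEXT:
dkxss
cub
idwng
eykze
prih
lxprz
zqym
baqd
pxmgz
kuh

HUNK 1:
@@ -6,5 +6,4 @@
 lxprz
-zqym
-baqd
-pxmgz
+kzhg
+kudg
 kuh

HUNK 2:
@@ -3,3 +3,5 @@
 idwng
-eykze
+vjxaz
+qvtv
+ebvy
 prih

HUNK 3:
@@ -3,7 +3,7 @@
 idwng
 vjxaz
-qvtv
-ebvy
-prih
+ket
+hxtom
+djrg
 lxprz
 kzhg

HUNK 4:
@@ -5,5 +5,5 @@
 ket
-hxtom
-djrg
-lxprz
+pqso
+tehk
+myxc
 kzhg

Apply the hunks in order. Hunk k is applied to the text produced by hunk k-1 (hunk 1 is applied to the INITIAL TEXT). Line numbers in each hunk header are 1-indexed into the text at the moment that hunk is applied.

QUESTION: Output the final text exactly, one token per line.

Hunk 1: at line 6 remove [zqym,baqd,pxmgz] add [kzhg,kudg] -> 9 lines: dkxss cub idwng eykze prih lxprz kzhg kudg kuh
Hunk 2: at line 3 remove [eykze] add [vjxaz,qvtv,ebvy] -> 11 lines: dkxss cub idwng vjxaz qvtv ebvy prih lxprz kzhg kudg kuh
Hunk 3: at line 3 remove [qvtv,ebvy,prih] add [ket,hxtom,djrg] -> 11 lines: dkxss cub idwng vjxaz ket hxtom djrg lxprz kzhg kudg kuh
Hunk 4: at line 5 remove [hxtom,djrg,lxprz] add [pqso,tehk,myxc] -> 11 lines: dkxss cub idwng vjxaz ket pqso tehk myxc kzhg kudg kuh

Answer: dkxss
cub
idwng
vjxaz
ket
pqso
tehk
myxc
kzhg
kudg
kuh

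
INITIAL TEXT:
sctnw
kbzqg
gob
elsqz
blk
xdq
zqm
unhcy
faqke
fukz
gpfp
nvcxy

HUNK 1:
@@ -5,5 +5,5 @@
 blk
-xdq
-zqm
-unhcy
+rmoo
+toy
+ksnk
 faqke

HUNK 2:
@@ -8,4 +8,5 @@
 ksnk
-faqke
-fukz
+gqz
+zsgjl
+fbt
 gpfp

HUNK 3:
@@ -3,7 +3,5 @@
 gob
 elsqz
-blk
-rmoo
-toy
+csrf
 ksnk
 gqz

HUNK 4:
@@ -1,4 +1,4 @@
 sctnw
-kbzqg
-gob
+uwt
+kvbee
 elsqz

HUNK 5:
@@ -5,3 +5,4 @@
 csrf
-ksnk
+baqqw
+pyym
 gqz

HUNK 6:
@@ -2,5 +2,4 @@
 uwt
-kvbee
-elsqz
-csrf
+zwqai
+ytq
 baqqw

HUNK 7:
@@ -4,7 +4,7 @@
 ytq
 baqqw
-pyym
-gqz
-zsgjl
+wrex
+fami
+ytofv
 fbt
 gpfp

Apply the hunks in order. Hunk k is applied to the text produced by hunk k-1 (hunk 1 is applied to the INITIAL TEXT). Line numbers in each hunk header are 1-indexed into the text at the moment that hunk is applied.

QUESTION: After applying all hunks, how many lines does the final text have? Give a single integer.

Answer: 11

Derivation:
Hunk 1: at line 5 remove [xdq,zqm,unhcy] add [rmoo,toy,ksnk] -> 12 lines: sctnw kbzqg gob elsqz blk rmoo toy ksnk faqke fukz gpfp nvcxy
Hunk 2: at line 8 remove [faqke,fukz] add [gqz,zsgjl,fbt] -> 13 lines: sctnw kbzqg gob elsqz blk rmoo toy ksnk gqz zsgjl fbt gpfp nvcxy
Hunk 3: at line 3 remove [blk,rmoo,toy] add [csrf] -> 11 lines: sctnw kbzqg gob elsqz csrf ksnk gqz zsgjl fbt gpfp nvcxy
Hunk 4: at line 1 remove [kbzqg,gob] add [uwt,kvbee] -> 11 lines: sctnw uwt kvbee elsqz csrf ksnk gqz zsgjl fbt gpfp nvcxy
Hunk 5: at line 5 remove [ksnk] add [baqqw,pyym] -> 12 lines: sctnw uwt kvbee elsqz csrf baqqw pyym gqz zsgjl fbt gpfp nvcxy
Hunk 6: at line 2 remove [kvbee,elsqz,csrf] add [zwqai,ytq] -> 11 lines: sctnw uwt zwqai ytq baqqw pyym gqz zsgjl fbt gpfp nvcxy
Hunk 7: at line 4 remove [pyym,gqz,zsgjl] add [wrex,fami,ytofv] -> 11 lines: sctnw uwt zwqai ytq baqqw wrex fami ytofv fbt gpfp nvcxy
Final line count: 11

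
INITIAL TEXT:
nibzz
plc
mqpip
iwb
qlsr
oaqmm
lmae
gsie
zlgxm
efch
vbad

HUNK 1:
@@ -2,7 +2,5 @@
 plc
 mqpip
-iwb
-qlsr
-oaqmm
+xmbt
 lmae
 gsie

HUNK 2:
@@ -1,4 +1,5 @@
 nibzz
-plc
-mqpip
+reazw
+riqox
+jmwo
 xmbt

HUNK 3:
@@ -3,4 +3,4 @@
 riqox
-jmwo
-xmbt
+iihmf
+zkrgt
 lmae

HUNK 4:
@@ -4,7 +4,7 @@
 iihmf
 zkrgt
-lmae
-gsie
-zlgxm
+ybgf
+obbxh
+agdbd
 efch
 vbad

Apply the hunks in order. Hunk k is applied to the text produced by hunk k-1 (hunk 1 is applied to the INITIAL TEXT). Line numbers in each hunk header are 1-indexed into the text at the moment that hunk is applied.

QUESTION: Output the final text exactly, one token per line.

Answer: nibzz
reazw
riqox
iihmf
zkrgt
ybgf
obbxh
agdbd
efch
vbad

Derivation:
Hunk 1: at line 2 remove [iwb,qlsr,oaqmm] add [xmbt] -> 9 lines: nibzz plc mqpip xmbt lmae gsie zlgxm efch vbad
Hunk 2: at line 1 remove [plc,mqpip] add [reazw,riqox,jmwo] -> 10 lines: nibzz reazw riqox jmwo xmbt lmae gsie zlgxm efch vbad
Hunk 3: at line 3 remove [jmwo,xmbt] add [iihmf,zkrgt] -> 10 lines: nibzz reazw riqox iihmf zkrgt lmae gsie zlgxm efch vbad
Hunk 4: at line 4 remove [lmae,gsie,zlgxm] add [ybgf,obbxh,agdbd] -> 10 lines: nibzz reazw riqox iihmf zkrgt ybgf obbxh agdbd efch vbad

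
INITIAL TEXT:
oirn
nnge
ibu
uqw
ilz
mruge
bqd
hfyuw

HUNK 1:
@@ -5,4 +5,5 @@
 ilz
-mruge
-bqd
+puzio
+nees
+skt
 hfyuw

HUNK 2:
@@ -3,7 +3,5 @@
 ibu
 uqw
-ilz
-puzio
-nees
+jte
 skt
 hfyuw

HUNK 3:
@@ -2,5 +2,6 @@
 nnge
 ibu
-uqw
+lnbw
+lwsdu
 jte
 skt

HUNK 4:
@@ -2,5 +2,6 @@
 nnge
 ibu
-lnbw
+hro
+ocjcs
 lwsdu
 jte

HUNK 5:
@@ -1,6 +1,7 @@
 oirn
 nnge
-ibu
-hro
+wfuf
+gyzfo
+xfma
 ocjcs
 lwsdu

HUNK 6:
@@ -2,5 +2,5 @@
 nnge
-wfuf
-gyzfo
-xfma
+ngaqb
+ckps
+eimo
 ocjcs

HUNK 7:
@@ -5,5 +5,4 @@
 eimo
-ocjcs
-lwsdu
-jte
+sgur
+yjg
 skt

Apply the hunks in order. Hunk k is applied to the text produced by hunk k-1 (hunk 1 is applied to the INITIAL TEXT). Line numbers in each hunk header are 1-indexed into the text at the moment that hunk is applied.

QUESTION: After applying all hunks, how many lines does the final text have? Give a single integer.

Hunk 1: at line 5 remove [mruge,bqd] add [puzio,nees,skt] -> 9 lines: oirn nnge ibu uqw ilz puzio nees skt hfyuw
Hunk 2: at line 3 remove [ilz,puzio,nees] add [jte] -> 7 lines: oirn nnge ibu uqw jte skt hfyuw
Hunk 3: at line 2 remove [uqw] add [lnbw,lwsdu] -> 8 lines: oirn nnge ibu lnbw lwsdu jte skt hfyuw
Hunk 4: at line 2 remove [lnbw] add [hro,ocjcs] -> 9 lines: oirn nnge ibu hro ocjcs lwsdu jte skt hfyuw
Hunk 5: at line 1 remove [ibu,hro] add [wfuf,gyzfo,xfma] -> 10 lines: oirn nnge wfuf gyzfo xfma ocjcs lwsdu jte skt hfyuw
Hunk 6: at line 2 remove [wfuf,gyzfo,xfma] add [ngaqb,ckps,eimo] -> 10 lines: oirn nnge ngaqb ckps eimo ocjcs lwsdu jte skt hfyuw
Hunk 7: at line 5 remove [ocjcs,lwsdu,jte] add [sgur,yjg] -> 9 lines: oirn nnge ngaqb ckps eimo sgur yjg skt hfyuw
Final line count: 9

Answer: 9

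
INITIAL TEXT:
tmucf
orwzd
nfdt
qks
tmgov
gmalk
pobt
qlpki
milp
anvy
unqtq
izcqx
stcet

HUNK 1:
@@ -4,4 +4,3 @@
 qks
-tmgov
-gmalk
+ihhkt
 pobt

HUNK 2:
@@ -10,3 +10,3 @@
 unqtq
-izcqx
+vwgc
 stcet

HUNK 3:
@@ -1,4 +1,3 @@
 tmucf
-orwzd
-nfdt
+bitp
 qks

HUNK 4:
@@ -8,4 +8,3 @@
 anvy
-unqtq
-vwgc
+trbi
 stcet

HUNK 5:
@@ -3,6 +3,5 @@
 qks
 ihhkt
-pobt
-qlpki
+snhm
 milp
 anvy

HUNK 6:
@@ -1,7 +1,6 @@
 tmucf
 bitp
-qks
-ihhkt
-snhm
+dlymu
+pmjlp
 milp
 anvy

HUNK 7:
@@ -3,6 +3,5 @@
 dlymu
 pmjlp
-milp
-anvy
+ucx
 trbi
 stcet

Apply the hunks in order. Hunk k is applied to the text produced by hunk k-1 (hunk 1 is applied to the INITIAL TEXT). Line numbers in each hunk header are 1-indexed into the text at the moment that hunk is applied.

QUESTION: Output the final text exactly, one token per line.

Hunk 1: at line 4 remove [tmgov,gmalk] add [ihhkt] -> 12 lines: tmucf orwzd nfdt qks ihhkt pobt qlpki milp anvy unqtq izcqx stcet
Hunk 2: at line 10 remove [izcqx] add [vwgc] -> 12 lines: tmucf orwzd nfdt qks ihhkt pobt qlpki milp anvy unqtq vwgc stcet
Hunk 3: at line 1 remove [orwzd,nfdt] add [bitp] -> 11 lines: tmucf bitp qks ihhkt pobt qlpki milp anvy unqtq vwgc stcet
Hunk 4: at line 8 remove [unqtq,vwgc] add [trbi] -> 10 lines: tmucf bitp qks ihhkt pobt qlpki milp anvy trbi stcet
Hunk 5: at line 3 remove [pobt,qlpki] add [snhm] -> 9 lines: tmucf bitp qks ihhkt snhm milp anvy trbi stcet
Hunk 6: at line 1 remove [qks,ihhkt,snhm] add [dlymu,pmjlp] -> 8 lines: tmucf bitp dlymu pmjlp milp anvy trbi stcet
Hunk 7: at line 3 remove [milp,anvy] add [ucx] -> 7 lines: tmucf bitp dlymu pmjlp ucx trbi stcet

Answer: tmucf
bitp
dlymu
pmjlp
ucx
trbi
stcet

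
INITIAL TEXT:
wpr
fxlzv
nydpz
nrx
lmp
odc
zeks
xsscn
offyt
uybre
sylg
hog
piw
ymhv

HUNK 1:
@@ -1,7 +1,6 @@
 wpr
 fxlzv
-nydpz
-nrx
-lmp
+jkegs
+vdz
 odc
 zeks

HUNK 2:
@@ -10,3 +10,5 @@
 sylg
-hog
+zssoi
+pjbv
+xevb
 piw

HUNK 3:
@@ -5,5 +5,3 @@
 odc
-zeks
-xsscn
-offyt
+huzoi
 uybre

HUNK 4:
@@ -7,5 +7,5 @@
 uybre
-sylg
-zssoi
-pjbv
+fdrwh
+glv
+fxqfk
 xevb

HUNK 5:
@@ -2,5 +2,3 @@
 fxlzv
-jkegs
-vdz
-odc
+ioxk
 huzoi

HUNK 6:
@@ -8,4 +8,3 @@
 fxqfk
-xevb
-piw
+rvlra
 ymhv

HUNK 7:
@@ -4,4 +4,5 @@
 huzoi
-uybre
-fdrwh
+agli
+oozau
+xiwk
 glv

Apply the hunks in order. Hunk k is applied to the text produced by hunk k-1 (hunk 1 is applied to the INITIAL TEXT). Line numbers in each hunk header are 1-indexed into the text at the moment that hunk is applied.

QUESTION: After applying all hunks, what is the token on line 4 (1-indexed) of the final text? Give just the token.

Hunk 1: at line 1 remove [nydpz,nrx,lmp] add [jkegs,vdz] -> 13 lines: wpr fxlzv jkegs vdz odc zeks xsscn offyt uybre sylg hog piw ymhv
Hunk 2: at line 10 remove [hog] add [zssoi,pjbv,xevb] -> 15 lines: wpr fxlzv jkegs vdz odc zeks xsscn offyt uybre sylg zssoi pjbv xevb piw ymhv
Hunk 3: at line 5 remove [zeks,xsscn,offyt] add [huzoi] -> 13 lines: wpr fxlzv jkegs vdz odc huzoi uybre sylg zssoi pjbv xevb piw ymhv
Hunk 4: at line 7 remove [sylg,zssoi,pjbv] add [fdrwh,glv,fxqfk] -> 13 lines: wpr fxlzv jkegs vdz odc huzoi uybre fdrwh glv fxqfk xevb piw ymhv
Hunk 5: at line 2 remove [jkegs,vdz,odc] add [ioxk] -> 11 lines: wpr fxlzv ioxk huzoi uybre fdrwh glv fxqfk xevb piw ymhv
Hunk 6: at line 8 remove [xevb,piw] add [rvlra] -> 10 lines: wpr fxlzv ioxk huzoi uybre fdrwh glv fxqfk rvlra ymhv
Hunk 7: at line 4 remove [uybre,fdrwh] add [agli,oozau,xiwk] -> 11 lines: wpr fxlzv ioxk huzoi agli oozau xiwk glv fxqfk rvlra ymhv
Final line 4: huzoi

Answer: huzoi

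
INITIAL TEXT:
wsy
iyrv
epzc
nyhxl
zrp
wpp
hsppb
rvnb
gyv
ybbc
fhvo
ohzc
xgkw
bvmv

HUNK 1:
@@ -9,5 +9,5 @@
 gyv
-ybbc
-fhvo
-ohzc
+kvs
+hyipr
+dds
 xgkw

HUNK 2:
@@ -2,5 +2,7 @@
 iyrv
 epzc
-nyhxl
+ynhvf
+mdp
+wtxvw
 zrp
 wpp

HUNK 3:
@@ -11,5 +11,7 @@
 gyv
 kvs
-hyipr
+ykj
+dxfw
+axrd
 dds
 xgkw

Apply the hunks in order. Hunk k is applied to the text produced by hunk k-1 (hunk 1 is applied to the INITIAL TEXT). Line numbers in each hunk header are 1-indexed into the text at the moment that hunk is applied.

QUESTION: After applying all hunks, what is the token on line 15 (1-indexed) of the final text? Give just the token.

Answer: axrd

Derivation:
Hunk 1: at line 9 remove [ybbc,fhvo,ohzc] add [kvs,hyipr,dds] -> 14 lines: wsy iyrv epzc nyhxl zrp wpp hsppb rvnb gyv kvs hyipr dds xgkw bvmv
Hunk 2: at line 2 remove [nyhxl] add [ynhvf,mdp,wtxvw] -> 16 lines: wsy iyrv epzc ynhvf mdp wtxvw zrp wpp hsppb rvnb gyv kvs hyipr dds xgkw bvmv
Hunk 3: at line 11 remove [hyipr] add [ykj,dxfw,axrd] -> 18 lines: wsy iyrv epzc ynhvf mdp wtxvw zrp wpp hsppb rvnb gyv kvs ykj dxfw axrd dds xgkw bvmv
Final line 15: axrd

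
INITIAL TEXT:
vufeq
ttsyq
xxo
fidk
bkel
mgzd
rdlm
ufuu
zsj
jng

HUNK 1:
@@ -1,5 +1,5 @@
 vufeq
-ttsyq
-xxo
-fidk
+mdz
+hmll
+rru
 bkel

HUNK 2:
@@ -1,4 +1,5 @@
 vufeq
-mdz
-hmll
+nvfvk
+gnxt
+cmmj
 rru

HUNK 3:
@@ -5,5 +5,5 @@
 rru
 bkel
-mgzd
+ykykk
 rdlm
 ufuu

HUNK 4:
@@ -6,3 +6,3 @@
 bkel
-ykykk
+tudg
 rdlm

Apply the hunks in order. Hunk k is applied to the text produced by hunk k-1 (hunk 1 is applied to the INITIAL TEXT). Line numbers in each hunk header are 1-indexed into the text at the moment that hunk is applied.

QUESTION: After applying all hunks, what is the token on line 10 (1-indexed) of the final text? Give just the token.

Answer: zsj

Derivation:
Hunk 1: at line 1 remove [ttsyq,xxo,fidk] add [mdz,hmll,rru] -> 10 lines: vufeq mdz hmll rru bkel mgzd rdlm ufuu zsj jng
Hunk 2: at line 1 remove [mdz,hmll] add [nvfvk,gnxt,cmmj] -> 11 lines: vufeq nvfvk gnxt cmmj rru bkel mgzd rdlm ufuu zsj jng
Hunk 3: at line 5 remove [mgzd] add [ykykk] -> 11 lines: vufeq nvfvk gnxt cmmj rru bkel ykykk rdlm ufuu zsj jng
Hunk 4: at line 6 remove [ykykk] add [tudg] -> 11 lines: vufeq nvfvk gnxt cmmj rru bkel tudg rdlm ufuu zsj jng
Final line 10: zsj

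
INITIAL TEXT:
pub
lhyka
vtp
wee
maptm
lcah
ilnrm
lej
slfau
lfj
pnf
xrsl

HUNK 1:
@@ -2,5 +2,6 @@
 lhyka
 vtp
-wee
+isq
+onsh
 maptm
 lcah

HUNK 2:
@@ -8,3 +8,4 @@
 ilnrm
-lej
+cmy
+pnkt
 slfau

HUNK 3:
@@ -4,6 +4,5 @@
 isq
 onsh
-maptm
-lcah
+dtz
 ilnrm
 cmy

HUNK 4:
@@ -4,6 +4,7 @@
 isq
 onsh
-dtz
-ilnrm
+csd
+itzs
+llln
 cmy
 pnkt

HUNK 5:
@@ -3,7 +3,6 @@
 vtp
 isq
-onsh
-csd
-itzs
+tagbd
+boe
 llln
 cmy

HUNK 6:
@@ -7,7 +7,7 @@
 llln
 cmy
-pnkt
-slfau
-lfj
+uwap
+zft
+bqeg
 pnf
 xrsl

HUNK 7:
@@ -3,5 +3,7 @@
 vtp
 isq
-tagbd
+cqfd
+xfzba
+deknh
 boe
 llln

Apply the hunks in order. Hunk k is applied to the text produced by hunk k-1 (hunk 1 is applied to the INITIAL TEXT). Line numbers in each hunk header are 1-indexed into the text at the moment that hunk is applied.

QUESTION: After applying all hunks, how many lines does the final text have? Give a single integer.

Answer: 15

Derivation:
Hunk 1: at line 2 remove [wee] add [isq,onsh] -> 13 lines: pub lhyka vtp isq onsh maptm lcah ilnrm lej slfau lfj pnf xrsl
Hunk 2: at line 8 remove [lej] add [cmy,pnkt] -> 14 lines: pub lhyka vtp isq onsh maptm lcah ilnrm cmy pnkt slfau lfj pnf xrsl
Hunk 3: at line 4 remove [maptm,lcah] add [dtz] -> 13 lines: pub lhyka vtp isq onsh dtz ilnrm cmy pnkt slfau lfj pnf xrsl
Hunk 4: at line 4 remove [dtz,ilnrm] add [csd,itzs,llln] -> 14 lines: pub lhyka vtp isq onsh csd itzs llln cmy pnkt slfau lfj pnf xrsl
Hunk 5: at line 3 remove [onsh,csd,itzs] add [tagbd,boe] -> 13 lines: pub lhyka vtp isq tagbd boe llln cmy pnkt slfau lfj pnf xrsl
Hunk 6: at line 7 remove [pnkt,slfau,lfj] add [uwap,zft,bqeg] -> 13 lines: pub lhyka vtp isq tagbd boe llln cmy uwap zft bqeg pnf xrsl
Hunk 7: at line 3 remove [tagbd] add [cqfd,xfzba,deknh] -> 15 lines: pub lhyka vtp isq cqfd xfzba deknh boe llln cmy uwap zft bqeg pnf xrsl
Final line count: 15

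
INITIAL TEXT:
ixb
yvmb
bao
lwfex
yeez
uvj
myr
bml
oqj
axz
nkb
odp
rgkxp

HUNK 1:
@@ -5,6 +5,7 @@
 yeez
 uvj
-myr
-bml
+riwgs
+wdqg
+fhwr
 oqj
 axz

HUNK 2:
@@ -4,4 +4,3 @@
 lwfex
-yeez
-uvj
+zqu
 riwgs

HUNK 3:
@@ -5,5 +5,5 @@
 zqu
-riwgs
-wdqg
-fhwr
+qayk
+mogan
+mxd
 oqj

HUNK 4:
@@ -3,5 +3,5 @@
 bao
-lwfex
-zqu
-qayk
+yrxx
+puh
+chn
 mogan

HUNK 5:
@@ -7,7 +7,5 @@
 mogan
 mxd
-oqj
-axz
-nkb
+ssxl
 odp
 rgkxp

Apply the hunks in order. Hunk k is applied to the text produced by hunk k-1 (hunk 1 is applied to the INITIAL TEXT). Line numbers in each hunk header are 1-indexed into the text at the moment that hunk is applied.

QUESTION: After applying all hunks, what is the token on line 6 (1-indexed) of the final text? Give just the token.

Hunk 1: at line 5 remove [myr,bml] add [riwgs,wdqg,fhwr] -> 14 lines: ixb yvmb bao lwfex yeez uvj riwgs wdqg fhwr oqj axz nkb odp rgkxp
Hunk 2: at line 4 remove [yeez,uvj] add [zqu] -> 13 lines: ixb yvmb bao lwfex zqu riwgs wdqg fhwr oqj axz nkb odp rgkxp
Hunk 3: at line 5 remove [riwgs,wdqg,fhwr] add [qayk,mogan,mxd] -> 13 lines: ixb yvmb bao lwfex zqu qayk mogan mxd oqj axz nkb odp rgkxp
Hunk 4: at line 3 remove [lwfex,zqu,qayk] add [yrxx,puh,chn] -> 13 lines: ixb yvmb bao yrxx puh chn mogan mxd oqj axz nkb odp rgkxp
Hunk 5: at line 7 remove [oqj,axz,nkb] add [ssxl] -> 11 lines: ixb yvmb bao yrxx puh chn mogan mxd ssxl odp rgkxp
Final line 6: chn

Answer: chn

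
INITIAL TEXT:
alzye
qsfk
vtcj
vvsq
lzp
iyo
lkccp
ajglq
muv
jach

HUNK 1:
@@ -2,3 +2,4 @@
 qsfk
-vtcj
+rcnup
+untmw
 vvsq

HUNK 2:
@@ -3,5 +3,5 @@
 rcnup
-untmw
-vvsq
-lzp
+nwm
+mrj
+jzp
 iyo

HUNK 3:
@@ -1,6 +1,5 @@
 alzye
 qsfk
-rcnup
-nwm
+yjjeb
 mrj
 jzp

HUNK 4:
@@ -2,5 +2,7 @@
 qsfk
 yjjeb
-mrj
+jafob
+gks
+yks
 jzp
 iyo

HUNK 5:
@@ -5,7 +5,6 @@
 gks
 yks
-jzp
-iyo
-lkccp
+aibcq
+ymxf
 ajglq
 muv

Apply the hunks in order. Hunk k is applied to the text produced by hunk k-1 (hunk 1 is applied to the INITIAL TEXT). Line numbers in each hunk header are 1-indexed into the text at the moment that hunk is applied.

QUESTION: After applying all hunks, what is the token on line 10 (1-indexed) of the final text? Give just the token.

Hunk 1: at line 2 remove [vtcj] add [rcnup,untmw] -> 11 lines: alzye qsfk rcnup untmw vvsq lzp iyo lkccp ajglq muv jach
Hunk 2: at line 3 remove [untmw,vvsq,lzp] add [nwm,mrj,jzp] -> 11 lines: alzye qsfk rcnup nwm mrj jzp iyo lkccp ajglq muv jach
Hunk 3: at line 1 remove [rcnup,nwm] add [yjjeb] -> 10 lines: alzye qsfk yjjeb mrj jzp iyo lkccp ajglq muv jach
Hunk 4: at line 2 remove [mrj] add [jafob,gks,yks] -> 12 lines: alzye qsfk yjjeb jafob gks yks jzp iyo lkccp ajglq muv jach
Hunk 5: at line 5 remove [jzp,iyo,lkccp] add [aibcq,ymxf] -> 11 lines: alzye qsfk yjjeb jafob gks yks aibcq ymxf ajglq muv jach
Final line 10: muv

Answer: muv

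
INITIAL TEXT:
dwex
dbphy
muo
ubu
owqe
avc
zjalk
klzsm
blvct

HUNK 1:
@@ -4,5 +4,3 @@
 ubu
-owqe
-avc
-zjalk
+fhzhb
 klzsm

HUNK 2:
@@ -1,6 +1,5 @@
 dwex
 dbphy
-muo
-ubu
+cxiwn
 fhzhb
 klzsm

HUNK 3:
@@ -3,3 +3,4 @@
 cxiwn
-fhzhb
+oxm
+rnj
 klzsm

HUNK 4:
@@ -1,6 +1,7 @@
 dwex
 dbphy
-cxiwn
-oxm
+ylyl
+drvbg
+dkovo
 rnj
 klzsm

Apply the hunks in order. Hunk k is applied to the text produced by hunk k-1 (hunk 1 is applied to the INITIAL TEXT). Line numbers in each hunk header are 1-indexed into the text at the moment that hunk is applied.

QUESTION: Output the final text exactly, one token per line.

Answer: dwex
dbphy
ylyl
drvbg
dkovo
rnj
klzsm
blvct

Derivation:
Hunk 1: at line 4 remove [owqe,avc,zjalk] add [fhzhb] -> 7 lines: dwex dbphy muo ubu fhzhb klzsm blvct
Hunk 2: at line 1 remove [muo,ubu] add [cxiwn] -> 6 lines: dwex dbphy cxiwn fhzhb klzsm blvct
Hunk 3: at line 3 remove [fhzhb] add [oxm,rnj] -> 7 lines: dwex dbphy cxiwn oxm rnj klzsm blvct
Hunk 4: at line 1 remove [cxiwn,oxm] add [ylyl,drvbg,dkovo] -> 8 lines: dwex dbphy ylyl drvbg dkovo rnj klzsm blvct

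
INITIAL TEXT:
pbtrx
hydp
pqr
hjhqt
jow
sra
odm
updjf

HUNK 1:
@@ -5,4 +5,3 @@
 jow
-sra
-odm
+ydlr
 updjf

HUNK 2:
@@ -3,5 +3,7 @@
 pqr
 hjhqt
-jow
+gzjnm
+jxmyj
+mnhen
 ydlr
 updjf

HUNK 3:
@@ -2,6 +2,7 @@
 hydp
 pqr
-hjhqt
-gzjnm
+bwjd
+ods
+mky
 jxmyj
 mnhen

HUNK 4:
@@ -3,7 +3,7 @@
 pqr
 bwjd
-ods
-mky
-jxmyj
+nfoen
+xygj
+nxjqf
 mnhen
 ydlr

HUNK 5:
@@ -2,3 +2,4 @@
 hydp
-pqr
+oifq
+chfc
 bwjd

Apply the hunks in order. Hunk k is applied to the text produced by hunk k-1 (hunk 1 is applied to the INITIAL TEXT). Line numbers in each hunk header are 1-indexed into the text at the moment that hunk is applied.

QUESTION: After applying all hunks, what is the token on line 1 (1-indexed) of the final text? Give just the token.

Answer: pbtrx

Derivation:
Hunk 1: at line 5 remove [sra,odm] add [ydlr] -> 7 lines: pbtrx hydp pqr hjhqt jow ydlr updjf
Hunk 2: at line 3 remove [jow] add [gzjnm,jxmyj,mnhen] -> 9 lines: pbtrx hydp pqr hjhqt gzjnm jxmyj mnhen ydlr updjf
Hunk 3: at line 2 remove [hjhqt,gzjnm] add [bwjd,ods,mky] -> 10 lines: pbtrx hydp pqr bwjd ods mky jxmyj mnhen ydlr updjf
Hunk 4: at line 3 remove [ods,mky,jxmyj] add [nfoen,xygj,nxjqf] -> 10 lines: pbtrx hydp pqr bwjd nfoen xygj nxjqf mnhen ydlr updjf
Hunk 5: at line 2 remove [pqr] add [oifq,chfc] -> 11 lines: pbtrx hydp oifq chfc bwjd nfoen xygj nxjqf mnhen ydlr updjf
Final line 1: pbtrx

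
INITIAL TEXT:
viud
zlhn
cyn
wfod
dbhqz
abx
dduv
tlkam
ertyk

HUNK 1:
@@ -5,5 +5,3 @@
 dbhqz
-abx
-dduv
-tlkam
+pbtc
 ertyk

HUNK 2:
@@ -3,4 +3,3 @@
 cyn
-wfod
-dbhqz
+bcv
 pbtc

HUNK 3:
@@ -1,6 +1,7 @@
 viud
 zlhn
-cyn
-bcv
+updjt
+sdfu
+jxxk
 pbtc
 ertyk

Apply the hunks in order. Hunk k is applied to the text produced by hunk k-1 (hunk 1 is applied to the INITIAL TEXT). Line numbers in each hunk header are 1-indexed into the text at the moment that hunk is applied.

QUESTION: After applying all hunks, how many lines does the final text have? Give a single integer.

Hunk 1: at line 5 remove [abx,dduv,tlkam] add [pbtc] -> 7 lines: viud zlhn cyn wfod dbhqz pbtc ertyk
Hunk 2: at line 3 remove [wfod,dbhqz] add [bcv] -> 6 lines: viud zlhn cyn bcv pbtc ertyk
Hunk 3: at line 1 remove [cyn,bcv] add [updjt,sdfu,jxxk] -> 7 lines: viud zlhn updjt sdfu jxxk pbtc ertyk
Final line count: 7

Answer: 7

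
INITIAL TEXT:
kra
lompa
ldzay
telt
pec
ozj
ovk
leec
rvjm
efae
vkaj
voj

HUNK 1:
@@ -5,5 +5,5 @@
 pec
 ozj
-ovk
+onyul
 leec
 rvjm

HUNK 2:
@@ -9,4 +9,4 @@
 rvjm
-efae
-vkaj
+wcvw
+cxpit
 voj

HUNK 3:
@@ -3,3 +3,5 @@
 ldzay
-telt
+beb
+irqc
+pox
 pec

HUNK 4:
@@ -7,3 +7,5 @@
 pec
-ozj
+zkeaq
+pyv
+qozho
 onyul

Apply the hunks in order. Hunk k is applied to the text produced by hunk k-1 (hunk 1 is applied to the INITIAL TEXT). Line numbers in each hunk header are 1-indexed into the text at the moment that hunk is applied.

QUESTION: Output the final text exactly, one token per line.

Hunk 1: at line 5 remove [ovk] add [onyul] -> 12 lines: kra lompa ldzay telt pec ozj onyul leec rvjm efae vkaj voj
Hunk 2: at line 9 remove [efae,vkaj] add [wcvw,cxpit] -> 12 lines: kra lompa ldzay telt pec ozj onyul leec rvjm wcvw cxpit voj
Hunk 3: at line 3 remove [telt] add [beb,irqc,pox] -> 14 lines: kra lompa ldzay beb irqc pox pec ozj onyul leec rvjm wcvw cxpit voj
Hunk 4: at line 7 remove [ozj] add [zkeaq,pyv,qozho] -> 16 lines: kra lompa ldzay beb irqc pox pec zkeaq pyv qozho onyul leec rvjm wcvw cxpit voj

Answer: kra
lompa
ldzay
beb
irqc
pox
pec
zkeaq
pyv
qozho
onyul
leec
rvjm
wcvw
cxpit
voj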